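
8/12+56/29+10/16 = 3.22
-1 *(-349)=349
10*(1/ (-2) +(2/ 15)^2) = -217/ 45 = -4.82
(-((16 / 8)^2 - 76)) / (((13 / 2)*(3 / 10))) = 480 / 13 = 36.92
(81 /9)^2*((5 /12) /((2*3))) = 45 /8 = 5.62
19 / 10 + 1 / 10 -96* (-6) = 578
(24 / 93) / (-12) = -2 / 93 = -0.02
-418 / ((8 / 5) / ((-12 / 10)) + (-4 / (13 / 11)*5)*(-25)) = -8151 / 8224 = -0.99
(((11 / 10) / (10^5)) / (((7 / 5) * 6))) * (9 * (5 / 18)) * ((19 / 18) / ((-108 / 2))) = -209 / 3265920000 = -0.00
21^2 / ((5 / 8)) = 3528 / 5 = 705.60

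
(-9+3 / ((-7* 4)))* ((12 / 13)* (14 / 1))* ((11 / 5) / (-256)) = 1683 / 1664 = 1.01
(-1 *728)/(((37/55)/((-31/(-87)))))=-1241240/3219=-385.60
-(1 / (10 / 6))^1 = -3 / 5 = -0.60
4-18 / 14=19 / 7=2.71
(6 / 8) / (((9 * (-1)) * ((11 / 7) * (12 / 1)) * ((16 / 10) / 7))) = -245 / 12672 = -0.02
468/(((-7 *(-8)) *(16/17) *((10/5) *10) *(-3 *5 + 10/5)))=-153/4480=-0.03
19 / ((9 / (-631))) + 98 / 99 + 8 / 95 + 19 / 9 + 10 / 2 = -12451523 / 9405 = -1323.93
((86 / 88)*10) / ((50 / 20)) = 43 / 11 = 3.91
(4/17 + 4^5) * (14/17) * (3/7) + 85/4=442453/1156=382.74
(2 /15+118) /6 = 886 /45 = 19.69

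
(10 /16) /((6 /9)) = 15 /16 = 0.94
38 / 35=1.09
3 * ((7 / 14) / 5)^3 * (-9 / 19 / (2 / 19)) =-27 / 2000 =-0.01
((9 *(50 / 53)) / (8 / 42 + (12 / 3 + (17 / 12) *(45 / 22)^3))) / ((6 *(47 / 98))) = 6574075200 / 36348599761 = 0.18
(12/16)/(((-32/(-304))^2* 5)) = 1083/80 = 13.54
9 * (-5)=-45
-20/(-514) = 0.04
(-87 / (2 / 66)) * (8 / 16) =-2871 / 2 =-1435.50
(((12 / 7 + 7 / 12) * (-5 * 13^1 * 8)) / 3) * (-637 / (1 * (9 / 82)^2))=15352169560 / 729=21059217.50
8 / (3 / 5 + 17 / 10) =80 / 23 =3.48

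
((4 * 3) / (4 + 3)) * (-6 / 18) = -4 / 7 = -0.57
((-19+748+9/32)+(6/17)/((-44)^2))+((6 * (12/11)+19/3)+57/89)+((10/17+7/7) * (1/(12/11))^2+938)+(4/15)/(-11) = 49271856727/29291680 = 1682.11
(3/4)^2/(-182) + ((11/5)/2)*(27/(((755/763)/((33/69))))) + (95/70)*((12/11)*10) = 81090711861/2781178400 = 29.16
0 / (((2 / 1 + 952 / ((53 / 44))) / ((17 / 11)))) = 0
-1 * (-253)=253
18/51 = 6/17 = 0.35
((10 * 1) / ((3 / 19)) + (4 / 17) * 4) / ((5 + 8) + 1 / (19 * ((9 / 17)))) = 93423 / 19040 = 4.91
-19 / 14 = -1.36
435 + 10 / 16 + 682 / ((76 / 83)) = 179427 / 152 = 1180.44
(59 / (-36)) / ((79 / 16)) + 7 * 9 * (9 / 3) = 134143 / 711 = 188.67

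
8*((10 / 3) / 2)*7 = 280 / 3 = 93.33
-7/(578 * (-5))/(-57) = -7/164730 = -0.00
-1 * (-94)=94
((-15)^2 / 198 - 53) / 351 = -1141 / 7722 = -0.15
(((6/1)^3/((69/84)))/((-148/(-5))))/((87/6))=15120/24679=0.61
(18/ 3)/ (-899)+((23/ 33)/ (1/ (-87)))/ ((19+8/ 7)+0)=-3.02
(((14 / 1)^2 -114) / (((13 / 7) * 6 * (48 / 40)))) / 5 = 287 / 234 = 1.23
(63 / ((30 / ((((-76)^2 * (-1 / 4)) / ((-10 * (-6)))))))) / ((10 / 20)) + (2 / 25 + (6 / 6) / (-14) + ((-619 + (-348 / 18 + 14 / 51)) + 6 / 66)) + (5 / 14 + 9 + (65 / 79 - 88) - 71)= -91814430 / 103411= -887.86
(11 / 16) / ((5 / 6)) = 0.82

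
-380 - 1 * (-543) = 163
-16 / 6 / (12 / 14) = -28 / 9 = -3.11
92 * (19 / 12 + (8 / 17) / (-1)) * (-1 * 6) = -10442 / 17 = -614.24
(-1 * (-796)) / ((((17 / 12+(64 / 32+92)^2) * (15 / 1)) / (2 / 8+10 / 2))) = 16716 / 530245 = 0.03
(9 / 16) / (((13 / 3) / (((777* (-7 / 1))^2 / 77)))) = 114104781 / 2288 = 49870.97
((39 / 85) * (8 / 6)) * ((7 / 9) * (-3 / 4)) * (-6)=182 / 85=2.14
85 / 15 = 17 / 3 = 5.67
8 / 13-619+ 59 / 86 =-690587 / 1118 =-617.70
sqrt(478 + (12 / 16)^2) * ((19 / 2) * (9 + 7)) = 38 * sqrt(7657) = 3325.16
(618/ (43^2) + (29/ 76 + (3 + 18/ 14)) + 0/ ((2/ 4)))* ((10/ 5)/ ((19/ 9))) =44278587/ 9344846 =4.74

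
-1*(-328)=328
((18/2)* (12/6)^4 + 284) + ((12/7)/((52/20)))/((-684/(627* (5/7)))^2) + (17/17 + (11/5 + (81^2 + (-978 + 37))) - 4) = 1617943513/267540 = 6047.48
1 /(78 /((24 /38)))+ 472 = 116586 /247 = 472.01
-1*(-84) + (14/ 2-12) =79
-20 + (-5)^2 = 5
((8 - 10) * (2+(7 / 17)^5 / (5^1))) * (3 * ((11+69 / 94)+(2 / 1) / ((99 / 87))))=-54084340257 / 333666395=-162.09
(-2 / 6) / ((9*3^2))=-1 / 243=-0.00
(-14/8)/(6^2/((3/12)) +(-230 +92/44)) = 77/3692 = 0.02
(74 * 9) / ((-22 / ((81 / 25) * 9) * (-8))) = 242757 / 2200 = 110.34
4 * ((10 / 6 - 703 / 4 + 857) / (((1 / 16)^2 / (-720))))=-503500800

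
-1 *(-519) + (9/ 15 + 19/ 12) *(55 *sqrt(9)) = 3517/ 4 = 879.25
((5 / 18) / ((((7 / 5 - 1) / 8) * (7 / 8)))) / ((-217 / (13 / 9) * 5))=-1040 / 123039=-0.01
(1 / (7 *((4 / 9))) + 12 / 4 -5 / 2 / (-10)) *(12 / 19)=300 / 133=2.26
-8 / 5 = -1.60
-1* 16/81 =-16/81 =-0.20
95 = 95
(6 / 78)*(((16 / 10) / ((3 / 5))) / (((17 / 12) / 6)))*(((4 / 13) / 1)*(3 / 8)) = 288 / 2873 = 0.10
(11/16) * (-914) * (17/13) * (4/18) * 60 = -427295/39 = -10956.28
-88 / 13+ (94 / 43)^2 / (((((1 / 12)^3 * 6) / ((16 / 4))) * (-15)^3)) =-75720104 / 9013875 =-8.40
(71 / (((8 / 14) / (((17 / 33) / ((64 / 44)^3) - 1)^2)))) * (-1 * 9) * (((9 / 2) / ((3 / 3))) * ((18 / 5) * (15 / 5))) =-12641506481331 / 335544320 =-37674.63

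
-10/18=-5/9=-0.56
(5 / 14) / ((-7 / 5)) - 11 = -1103 / 98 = -11.26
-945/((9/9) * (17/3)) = -2835/17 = -166.76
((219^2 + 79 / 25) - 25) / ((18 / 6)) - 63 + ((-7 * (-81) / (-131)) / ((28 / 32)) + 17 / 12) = 625388371 / 39300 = 15913.19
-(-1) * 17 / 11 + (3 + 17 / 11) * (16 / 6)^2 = 3353 / 99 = 33.87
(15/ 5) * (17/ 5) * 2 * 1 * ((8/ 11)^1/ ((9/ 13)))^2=367744/ 16335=22.51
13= 13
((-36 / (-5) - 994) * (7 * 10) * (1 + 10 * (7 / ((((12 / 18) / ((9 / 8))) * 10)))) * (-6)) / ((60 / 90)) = 31861305 / 4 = 7965326.25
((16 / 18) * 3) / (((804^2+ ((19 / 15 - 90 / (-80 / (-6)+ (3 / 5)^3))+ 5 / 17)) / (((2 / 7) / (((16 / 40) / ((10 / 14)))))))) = 0.00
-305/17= -17.94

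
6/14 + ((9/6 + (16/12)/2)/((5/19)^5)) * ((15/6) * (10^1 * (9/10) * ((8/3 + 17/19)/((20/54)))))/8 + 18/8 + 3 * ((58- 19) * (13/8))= 65270260491/1400000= 46621.61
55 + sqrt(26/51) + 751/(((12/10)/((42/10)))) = sqrt(1326)/51 + 5367/2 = 2684.21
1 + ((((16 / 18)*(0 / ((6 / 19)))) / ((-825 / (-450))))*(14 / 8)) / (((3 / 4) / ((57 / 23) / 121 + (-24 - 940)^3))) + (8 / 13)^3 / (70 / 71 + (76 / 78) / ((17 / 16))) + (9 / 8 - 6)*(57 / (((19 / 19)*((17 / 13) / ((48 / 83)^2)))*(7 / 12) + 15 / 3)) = -733753403075117 / 19808291725651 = -37.04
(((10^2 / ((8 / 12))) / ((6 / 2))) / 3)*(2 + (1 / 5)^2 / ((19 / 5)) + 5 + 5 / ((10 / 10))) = 11410 / 57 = 200.18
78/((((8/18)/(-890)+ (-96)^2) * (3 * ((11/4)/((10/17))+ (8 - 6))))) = 0.00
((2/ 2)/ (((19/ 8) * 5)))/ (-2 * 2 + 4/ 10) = -4/ 171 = -0.02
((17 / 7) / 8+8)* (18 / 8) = 4185 / 224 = 18.68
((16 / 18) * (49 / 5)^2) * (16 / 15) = 307328 / 3375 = 91.06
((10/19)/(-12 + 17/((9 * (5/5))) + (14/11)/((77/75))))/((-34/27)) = 0.05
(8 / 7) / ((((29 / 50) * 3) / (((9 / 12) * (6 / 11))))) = 600 / 2233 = 0.27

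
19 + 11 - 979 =-949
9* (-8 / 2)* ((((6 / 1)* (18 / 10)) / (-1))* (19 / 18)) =2052 / 5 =410.40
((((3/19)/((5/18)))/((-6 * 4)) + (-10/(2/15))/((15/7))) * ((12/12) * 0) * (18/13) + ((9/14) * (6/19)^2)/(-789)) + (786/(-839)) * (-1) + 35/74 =58168508285/41262417686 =1.41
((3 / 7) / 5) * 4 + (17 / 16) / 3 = 1171 / 1680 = 0.70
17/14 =1.21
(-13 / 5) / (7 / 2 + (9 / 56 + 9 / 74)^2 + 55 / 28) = -55811392 / 119007045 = -0.47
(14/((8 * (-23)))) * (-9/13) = 0.05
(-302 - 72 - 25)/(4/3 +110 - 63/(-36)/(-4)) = -19152/5323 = -3.60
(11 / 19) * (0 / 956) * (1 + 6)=0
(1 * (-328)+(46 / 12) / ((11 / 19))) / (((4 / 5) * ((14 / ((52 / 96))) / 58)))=-901.49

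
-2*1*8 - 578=-594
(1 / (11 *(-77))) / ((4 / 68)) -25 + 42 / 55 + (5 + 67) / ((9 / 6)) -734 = -3007936 / 4235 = -710.26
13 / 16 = 0.81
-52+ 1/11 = -571/11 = -51.91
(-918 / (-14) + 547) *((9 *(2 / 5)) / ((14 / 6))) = 231552 / 245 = 945.11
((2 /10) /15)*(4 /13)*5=4 /195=0.02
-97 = -97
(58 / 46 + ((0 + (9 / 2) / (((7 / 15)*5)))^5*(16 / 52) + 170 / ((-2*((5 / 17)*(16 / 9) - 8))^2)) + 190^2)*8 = 36536785630846229 / 126476574224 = 288881.84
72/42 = 12/7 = 1.71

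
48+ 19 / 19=49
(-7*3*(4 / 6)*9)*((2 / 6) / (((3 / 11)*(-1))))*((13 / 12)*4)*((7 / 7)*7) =14014 / 3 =4671.33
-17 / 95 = -0.18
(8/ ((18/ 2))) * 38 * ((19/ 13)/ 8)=722/ 117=6.17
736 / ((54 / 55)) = 20240 / 27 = 749.63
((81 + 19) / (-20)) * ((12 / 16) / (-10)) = 3 / 8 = 0.38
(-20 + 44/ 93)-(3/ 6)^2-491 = -190009/ 372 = -510.78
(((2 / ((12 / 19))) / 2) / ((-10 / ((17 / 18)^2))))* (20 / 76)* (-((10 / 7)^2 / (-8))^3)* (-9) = 4515625 / 813189888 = 0.01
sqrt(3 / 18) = sqrt(6) / 6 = 0.41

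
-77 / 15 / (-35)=11 / 75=0.15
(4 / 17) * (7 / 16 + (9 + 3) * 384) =1084.34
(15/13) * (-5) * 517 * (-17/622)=659175/8086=81.52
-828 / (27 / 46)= -4232 / 3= -1410.67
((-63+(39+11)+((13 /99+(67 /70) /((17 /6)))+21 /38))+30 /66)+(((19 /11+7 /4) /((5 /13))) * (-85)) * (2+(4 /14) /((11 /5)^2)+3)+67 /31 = -65441894398511 /16792401780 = -3897.11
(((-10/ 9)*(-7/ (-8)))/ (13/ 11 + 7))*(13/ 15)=-1001/ 9720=-0.10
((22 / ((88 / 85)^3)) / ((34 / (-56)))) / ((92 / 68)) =-24.14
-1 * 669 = -669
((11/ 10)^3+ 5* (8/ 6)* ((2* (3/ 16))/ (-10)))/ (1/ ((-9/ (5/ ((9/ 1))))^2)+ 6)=7092441/ 39391000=0.18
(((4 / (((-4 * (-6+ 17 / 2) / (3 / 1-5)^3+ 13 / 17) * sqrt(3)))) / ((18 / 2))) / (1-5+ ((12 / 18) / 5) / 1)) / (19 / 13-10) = 8840 * sqrt(3) / 3969027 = 0.00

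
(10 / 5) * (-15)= -30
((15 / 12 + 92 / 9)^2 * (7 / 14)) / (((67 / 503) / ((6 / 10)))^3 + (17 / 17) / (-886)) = 9616295153830309 / 1433922577008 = 6706.29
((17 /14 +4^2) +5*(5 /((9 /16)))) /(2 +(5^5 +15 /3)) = 7769 /394632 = 0.02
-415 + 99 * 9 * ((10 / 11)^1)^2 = 3535 / 11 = 321.36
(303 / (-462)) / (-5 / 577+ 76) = -58277 / 6752438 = -0.01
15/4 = 3.75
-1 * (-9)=9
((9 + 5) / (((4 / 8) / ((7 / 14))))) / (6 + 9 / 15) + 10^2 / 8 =965 / 66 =14.62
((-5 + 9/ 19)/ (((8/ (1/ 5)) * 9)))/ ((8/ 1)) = -43/ 27360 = -0.00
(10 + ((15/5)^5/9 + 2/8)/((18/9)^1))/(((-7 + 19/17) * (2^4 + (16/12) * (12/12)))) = -0.23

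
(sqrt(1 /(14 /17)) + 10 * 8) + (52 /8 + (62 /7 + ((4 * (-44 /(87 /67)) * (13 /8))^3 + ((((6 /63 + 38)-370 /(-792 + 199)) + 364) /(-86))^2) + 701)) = -448292651233224577532141 /41959483290039294 + sqrt(238) /14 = -10683940.07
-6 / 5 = -1.20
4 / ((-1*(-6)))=2 / 3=0.67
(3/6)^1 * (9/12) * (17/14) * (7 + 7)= 51/8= 6.38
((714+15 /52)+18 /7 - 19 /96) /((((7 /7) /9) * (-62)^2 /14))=18782277 /799552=23.49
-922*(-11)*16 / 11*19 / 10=140144 / 5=28028.80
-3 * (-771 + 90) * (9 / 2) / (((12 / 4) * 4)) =766.12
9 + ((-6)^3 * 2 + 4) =-419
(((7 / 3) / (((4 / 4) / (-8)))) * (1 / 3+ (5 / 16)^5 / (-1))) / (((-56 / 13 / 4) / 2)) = 13509613 / 1179648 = 11.45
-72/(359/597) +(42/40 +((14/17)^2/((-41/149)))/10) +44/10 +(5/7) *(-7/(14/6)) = -69481712311/595530740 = -116.67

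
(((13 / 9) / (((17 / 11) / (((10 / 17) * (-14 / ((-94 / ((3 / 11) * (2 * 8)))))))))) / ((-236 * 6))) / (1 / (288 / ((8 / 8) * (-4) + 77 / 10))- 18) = 0.00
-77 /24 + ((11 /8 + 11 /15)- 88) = -891 /10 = -89.10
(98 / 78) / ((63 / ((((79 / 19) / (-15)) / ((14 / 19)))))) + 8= 84161 / 10530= 7.99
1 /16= 0.06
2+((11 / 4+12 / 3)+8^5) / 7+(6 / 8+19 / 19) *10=131645 / 28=4701.61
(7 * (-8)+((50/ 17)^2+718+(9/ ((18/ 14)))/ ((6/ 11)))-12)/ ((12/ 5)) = 5821765/ 20808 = 279.78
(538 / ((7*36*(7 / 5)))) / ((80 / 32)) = 269 / 441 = 0.61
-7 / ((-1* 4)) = 7 / 4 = 1.75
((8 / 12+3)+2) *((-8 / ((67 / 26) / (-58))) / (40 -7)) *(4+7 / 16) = 910078 / 6633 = 137.20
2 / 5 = 0.40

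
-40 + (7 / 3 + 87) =148 / 3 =49.33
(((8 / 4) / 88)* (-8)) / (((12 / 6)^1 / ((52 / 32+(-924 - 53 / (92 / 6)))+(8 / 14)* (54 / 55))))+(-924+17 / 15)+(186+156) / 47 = -91356472667 / 109872840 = -831.47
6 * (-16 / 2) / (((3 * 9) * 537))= -0.00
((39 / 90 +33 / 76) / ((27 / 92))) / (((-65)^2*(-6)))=-22747 / 195068250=-0.00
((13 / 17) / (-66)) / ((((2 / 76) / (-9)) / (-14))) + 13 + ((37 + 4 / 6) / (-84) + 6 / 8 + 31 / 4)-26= -2847437 / 47124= -60.42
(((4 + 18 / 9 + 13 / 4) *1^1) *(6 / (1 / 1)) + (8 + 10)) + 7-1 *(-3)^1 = 167 / 2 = 83.50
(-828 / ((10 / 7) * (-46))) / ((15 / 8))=168 / 25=6.72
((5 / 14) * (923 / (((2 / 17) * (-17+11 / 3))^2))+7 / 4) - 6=2324563 / 17920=129.72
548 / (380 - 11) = 548 / 369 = 1.49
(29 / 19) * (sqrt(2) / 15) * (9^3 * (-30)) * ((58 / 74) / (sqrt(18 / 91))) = -408726 * sqrt(91) / 703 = -5546.23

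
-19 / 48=-0.40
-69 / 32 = -2.16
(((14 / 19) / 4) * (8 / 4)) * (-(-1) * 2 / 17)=14 / 323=0.04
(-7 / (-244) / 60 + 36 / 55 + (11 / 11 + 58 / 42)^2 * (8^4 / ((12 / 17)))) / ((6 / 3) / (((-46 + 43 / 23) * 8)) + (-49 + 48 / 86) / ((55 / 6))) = -582648309649919 / 93700840716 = -6218.18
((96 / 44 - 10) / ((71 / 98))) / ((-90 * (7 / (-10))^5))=-1720000 / 2410947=-0.71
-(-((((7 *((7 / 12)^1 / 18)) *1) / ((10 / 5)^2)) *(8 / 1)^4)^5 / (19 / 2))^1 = 71201283474.07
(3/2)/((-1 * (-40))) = 3/80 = 0.04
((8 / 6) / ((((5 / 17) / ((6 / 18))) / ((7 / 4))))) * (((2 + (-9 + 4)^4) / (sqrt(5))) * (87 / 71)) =721259 * sqrt(5) / 1775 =908.61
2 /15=0.13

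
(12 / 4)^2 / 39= 3 / 13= 0.23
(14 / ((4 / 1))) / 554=7 / 1108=0.01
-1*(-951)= 951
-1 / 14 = -0.07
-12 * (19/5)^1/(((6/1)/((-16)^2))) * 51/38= -13056/5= -2611.20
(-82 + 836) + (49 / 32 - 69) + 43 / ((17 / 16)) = 395489 / 544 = 727.00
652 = 652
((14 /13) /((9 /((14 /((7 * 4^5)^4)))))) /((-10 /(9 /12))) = -0.00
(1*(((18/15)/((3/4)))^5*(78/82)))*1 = 1277952/128125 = 9.97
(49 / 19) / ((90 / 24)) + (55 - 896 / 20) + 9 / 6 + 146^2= 12157181 / 570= 21328.39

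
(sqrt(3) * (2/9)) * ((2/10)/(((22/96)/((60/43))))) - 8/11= -8/11+ 128 * sqrt(3)/473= -0.26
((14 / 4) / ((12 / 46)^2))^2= 13712209 / 5184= 2645.10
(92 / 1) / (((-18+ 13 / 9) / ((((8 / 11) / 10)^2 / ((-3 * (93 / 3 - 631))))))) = -184 / 11268125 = -0.00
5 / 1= 5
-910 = -910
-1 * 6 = -6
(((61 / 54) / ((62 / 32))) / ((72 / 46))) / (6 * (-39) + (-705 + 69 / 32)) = -89792 / 225831807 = -0.00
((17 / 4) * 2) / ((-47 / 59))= -1003 / 94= -10.67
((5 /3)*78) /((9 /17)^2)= 37570 /81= 463.83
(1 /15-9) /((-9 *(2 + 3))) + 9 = 6209 /675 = 9.20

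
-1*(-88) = 88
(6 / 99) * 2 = 4 / 33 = 0.12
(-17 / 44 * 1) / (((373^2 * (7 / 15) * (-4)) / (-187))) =-4335 / 15582448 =-0.00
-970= -970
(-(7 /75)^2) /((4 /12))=-49 /1875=-0.03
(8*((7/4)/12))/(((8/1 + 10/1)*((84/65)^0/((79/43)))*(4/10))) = 2765/9288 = 0.30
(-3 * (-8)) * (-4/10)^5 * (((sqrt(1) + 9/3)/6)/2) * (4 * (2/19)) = -0.03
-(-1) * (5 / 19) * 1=5 / 19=0.26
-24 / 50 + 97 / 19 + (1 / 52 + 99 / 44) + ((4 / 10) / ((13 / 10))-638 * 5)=-39307553 / 12350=-3182.80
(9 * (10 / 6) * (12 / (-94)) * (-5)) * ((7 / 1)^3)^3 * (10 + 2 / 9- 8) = 40353607000 / 47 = 858587382.98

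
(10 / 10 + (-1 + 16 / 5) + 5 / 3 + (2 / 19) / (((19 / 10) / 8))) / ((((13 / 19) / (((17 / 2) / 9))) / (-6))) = -488801 / 11115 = -43.98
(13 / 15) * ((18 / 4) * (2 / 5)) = 1.56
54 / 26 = 27 / 13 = 2.08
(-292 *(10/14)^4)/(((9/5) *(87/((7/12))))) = -228125/805707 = -0.28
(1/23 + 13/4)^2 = 10.85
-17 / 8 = -2.12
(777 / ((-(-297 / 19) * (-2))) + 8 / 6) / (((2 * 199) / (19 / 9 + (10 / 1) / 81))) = -0.13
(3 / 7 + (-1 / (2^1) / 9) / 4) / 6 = 0.07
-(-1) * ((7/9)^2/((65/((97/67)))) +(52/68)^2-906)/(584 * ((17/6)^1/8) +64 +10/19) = -3507486011404/1051235180775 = -3.34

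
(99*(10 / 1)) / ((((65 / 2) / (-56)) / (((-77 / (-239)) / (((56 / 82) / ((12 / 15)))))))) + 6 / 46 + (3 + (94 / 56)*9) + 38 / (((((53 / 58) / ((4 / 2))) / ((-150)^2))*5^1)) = 198118358778843 / 530240620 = 373638.59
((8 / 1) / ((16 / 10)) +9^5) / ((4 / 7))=103344.50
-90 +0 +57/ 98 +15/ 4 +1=-16595/ 196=-84.67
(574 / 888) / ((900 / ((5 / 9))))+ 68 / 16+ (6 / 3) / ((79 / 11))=257345093 / 56823120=4.53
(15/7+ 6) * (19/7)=1083/49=22.10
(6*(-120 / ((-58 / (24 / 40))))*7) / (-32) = -189 / 116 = -1.63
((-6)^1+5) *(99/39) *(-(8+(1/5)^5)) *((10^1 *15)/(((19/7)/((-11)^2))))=135799.76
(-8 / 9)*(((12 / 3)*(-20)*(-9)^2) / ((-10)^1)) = -576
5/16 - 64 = -1019/16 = -63.69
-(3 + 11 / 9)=-38 / 9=-4.22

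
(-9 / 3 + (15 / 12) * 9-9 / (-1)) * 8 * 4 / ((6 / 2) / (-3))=-552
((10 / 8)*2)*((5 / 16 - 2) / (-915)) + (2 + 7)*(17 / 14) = 149391 / 13664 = 10.93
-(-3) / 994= 3 / 994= 0.00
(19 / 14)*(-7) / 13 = -19 / 26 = -0.73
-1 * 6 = -6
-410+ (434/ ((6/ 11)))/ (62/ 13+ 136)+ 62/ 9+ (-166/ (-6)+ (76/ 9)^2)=-14748071/ 49410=-298.48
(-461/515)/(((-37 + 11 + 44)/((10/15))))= -461/13905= -0.03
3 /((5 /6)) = 18 /5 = 3.60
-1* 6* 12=-72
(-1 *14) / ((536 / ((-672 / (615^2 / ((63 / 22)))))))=4116 / 30972425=0.00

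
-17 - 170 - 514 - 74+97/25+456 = -7878/25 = -315.12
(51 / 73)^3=132651 / 389017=0.34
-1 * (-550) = 550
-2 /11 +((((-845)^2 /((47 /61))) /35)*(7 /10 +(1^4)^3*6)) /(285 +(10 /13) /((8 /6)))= 1517030341 /2442825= 621.01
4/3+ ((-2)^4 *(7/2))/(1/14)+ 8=2380/3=793.33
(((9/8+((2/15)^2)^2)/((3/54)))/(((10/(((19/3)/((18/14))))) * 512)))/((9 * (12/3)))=60615149/111974400000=0.00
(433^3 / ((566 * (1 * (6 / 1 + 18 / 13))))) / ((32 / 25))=26384389525 / 1738752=15174.33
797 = 797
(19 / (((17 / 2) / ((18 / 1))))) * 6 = 4104 / 17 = 241.41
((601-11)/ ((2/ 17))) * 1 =5015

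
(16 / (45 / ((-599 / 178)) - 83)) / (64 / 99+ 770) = -474408 / 2202111869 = -0.00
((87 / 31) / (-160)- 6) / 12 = -0.50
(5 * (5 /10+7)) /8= 75 /16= 4.69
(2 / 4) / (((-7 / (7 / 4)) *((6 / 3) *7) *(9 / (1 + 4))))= -5 / 1008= -0.00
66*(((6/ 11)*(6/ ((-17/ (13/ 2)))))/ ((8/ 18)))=-185.82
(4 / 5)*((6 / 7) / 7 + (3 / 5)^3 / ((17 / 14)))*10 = 250176 / 104125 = 2.40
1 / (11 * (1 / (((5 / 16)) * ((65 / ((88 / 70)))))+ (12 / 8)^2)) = 45500 / 1157101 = 0.04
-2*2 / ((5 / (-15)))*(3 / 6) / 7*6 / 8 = 9 / 14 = 0.64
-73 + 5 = -68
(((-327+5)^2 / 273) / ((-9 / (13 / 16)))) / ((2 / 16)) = -7406 / 27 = -274.30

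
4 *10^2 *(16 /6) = 3200 /3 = 1066.67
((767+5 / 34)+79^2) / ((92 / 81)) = 19300437 / 3128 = 6170.22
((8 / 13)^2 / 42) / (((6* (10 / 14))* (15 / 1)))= 16 / 114075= 0.00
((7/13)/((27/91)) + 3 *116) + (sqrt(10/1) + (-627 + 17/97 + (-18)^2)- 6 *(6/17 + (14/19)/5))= sqrt(10) + 186056293/4229685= 47.15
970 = 970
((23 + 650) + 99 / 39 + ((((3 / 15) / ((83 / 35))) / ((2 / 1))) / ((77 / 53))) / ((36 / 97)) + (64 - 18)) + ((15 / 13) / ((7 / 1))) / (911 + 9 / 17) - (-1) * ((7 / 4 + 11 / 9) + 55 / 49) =2452590844273 / 3379567191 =725.71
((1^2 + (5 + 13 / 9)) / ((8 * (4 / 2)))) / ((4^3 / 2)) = 67 / 4608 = 0.01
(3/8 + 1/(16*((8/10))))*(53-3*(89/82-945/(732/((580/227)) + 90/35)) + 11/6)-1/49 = 1048518382673/37723812672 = 27.79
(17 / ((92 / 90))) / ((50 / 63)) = 9639 / 460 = 20.95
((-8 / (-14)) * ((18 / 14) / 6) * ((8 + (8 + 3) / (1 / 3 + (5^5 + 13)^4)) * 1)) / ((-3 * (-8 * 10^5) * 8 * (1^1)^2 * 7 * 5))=465428522582101 / 319283966491316758400000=0.00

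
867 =867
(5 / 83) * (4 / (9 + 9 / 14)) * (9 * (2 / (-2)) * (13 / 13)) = -56 / 249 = -0.22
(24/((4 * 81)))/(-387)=-2/10449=-0.00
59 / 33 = 1.79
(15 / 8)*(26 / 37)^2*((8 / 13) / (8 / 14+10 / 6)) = 16380 / 64343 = 0.25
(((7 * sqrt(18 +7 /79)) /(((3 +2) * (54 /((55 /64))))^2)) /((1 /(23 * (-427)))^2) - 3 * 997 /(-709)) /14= 2991 /9926 +11670696961 * sqrt(112891) /1887141888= 2078.19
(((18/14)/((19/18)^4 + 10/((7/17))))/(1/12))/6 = 1889568/18758167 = 0.10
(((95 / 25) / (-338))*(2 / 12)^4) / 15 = -19 / 32853600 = -0.00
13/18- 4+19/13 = -425/234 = -1.82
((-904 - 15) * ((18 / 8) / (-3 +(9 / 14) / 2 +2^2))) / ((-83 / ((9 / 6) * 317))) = 55060047 / 6142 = 8964.51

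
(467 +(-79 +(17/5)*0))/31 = 388/31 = 12.52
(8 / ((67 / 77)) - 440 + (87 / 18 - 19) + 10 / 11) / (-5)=1963649 / 22110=88.81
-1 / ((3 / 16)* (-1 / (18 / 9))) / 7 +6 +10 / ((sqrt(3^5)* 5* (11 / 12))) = 8* sqrt(3) / 99 +158 / 21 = 7.66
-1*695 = -695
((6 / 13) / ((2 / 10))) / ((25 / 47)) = 282 / 65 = 4.34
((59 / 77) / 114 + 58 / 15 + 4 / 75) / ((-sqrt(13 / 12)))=-3.77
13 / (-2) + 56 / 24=-25 / 6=-4.17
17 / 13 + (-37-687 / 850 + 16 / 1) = -226531 / 11050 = -20.50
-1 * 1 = -1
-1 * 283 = -283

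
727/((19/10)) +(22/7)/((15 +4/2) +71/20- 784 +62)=713927450/1865857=382.63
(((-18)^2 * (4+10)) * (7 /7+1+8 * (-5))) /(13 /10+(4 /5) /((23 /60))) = -2086560 /41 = -50891.71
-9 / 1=-9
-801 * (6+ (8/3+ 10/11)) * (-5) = 421860/11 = 38350.91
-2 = -2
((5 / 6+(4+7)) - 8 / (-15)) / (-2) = -371 / 60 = -6.18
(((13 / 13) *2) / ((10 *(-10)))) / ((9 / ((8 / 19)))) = -4 / 4275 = -0.00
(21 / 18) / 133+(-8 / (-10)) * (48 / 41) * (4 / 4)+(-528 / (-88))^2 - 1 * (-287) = 7570603 / 23370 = 323.95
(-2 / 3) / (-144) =1 / 216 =0.00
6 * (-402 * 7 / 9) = -1876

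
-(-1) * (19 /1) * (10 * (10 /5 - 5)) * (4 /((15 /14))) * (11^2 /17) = -257488 /17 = -15146.35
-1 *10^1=-10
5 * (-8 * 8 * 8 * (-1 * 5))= 12800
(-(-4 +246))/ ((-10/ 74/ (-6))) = -53724/ 5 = -10744.80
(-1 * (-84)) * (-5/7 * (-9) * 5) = 2700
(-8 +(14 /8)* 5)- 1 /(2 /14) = -25 /4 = -6.25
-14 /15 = -0.93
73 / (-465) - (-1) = 392 / 465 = 0.84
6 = 6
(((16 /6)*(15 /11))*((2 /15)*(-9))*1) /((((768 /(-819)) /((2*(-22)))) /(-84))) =17199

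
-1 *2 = -2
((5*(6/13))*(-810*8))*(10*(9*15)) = -262440000/13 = -20187692.31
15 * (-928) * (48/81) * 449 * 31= -1033346560/9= -114816284.44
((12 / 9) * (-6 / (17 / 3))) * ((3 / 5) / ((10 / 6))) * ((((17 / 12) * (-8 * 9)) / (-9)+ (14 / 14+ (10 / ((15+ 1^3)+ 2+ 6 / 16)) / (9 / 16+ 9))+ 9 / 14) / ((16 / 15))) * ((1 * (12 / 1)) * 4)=-4221036 / 14161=-298.07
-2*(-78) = 156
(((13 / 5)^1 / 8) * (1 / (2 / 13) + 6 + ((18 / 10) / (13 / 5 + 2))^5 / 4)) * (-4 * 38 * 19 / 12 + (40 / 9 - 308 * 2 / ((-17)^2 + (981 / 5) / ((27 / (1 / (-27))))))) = -131207454292940909 / 135475236908640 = -968.50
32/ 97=0.33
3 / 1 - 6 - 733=-736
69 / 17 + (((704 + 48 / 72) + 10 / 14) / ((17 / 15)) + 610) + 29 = 150589 / 119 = 1265.45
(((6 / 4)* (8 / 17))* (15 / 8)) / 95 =9 / 646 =0.01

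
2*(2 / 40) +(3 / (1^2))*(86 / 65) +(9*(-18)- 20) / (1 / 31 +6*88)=3.72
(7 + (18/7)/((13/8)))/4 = 781/364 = 2.15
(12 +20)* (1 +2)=96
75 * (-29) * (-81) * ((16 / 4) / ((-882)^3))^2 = 725 / 121083580434348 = 0.00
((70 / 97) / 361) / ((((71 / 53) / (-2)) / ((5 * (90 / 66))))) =-556500 / 27348277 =-0.02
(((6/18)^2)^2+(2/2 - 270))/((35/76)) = -1655888/2835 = -584.09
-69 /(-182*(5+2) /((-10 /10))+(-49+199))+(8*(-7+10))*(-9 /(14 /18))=-2768739 /9968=-277.76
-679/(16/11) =-466.81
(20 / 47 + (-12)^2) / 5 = 6788 / 235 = 28.89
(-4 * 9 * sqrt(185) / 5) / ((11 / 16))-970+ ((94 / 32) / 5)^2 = -6205791 / 6400-576 * sqrt(185) / 55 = -1112.10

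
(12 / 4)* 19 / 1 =57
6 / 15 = 2 / 5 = 0.40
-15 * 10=-150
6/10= 3/5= 0.60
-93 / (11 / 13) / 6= -403 / 22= -18.32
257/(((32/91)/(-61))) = -44581.47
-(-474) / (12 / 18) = 711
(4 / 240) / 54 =0.00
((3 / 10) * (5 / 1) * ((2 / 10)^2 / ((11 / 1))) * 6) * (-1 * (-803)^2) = -527571 / 25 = -21102.84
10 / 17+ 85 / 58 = 2025 / 986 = 2.05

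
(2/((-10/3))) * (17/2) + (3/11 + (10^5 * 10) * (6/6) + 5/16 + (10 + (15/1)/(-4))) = 880001527/880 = 1000001.74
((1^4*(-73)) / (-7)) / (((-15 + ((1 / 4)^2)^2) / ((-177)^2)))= -585476352 / 26873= -21786.79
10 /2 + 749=754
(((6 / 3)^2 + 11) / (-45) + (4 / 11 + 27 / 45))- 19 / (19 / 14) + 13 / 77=-15247 / 1155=-13.20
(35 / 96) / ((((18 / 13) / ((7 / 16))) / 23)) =73255 / 27648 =2.65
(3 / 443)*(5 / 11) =0.00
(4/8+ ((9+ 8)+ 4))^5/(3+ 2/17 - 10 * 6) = -2499143531/30944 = -80763.43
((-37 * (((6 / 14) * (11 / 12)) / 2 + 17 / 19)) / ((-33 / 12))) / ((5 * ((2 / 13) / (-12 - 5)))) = -9493497 / 29260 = -324.45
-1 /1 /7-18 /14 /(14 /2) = -16 /49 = -0.33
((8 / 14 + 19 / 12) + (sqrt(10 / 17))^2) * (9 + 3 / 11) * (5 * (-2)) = -19585 / 77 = -254.35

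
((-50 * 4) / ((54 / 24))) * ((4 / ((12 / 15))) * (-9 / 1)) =4000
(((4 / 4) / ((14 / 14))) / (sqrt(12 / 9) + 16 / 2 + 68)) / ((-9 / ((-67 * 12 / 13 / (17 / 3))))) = 15276 / 957151-134 * sqrt(3) / 957151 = 0.02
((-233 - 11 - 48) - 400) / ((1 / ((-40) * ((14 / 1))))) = 387520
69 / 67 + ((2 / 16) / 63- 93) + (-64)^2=135208147 / 33768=4004.03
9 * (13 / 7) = 117 / 7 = 16.71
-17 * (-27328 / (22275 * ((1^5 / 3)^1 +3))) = 232288 / 37125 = 6.26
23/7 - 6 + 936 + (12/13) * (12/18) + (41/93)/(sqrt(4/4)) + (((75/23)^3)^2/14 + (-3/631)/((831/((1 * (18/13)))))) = 446810635901051871367/437956000400063418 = 1020.22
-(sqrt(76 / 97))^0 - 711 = -712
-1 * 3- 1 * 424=-427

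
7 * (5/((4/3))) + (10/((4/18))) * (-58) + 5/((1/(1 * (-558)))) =-21495/4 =-5373.75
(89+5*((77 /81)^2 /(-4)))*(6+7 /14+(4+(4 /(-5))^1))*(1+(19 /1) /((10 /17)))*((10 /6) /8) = 8276488819 /1399680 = 5913.13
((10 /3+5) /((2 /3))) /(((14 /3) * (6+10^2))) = 0.03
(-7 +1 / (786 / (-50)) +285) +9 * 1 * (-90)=-209101 / 393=-532.06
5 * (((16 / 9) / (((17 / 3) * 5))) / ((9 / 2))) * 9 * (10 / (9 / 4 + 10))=1280 / 2499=0.51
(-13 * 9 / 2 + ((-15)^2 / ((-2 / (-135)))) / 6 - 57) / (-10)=-9663 / 40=-241.58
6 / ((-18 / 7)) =-7 / 3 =-2.33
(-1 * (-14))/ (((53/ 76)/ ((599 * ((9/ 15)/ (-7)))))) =-273144/ 265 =-1030.73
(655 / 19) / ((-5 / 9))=-1179 / 19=-62.05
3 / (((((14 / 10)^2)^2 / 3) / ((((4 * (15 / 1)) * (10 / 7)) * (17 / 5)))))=11475000 / 16807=682.75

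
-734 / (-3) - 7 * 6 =608 / 3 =202.67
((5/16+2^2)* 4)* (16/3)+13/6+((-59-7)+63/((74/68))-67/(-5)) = 110399/1110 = 99.46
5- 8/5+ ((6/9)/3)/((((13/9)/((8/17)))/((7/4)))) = 3897/1105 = 3.53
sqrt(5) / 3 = 0.75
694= 694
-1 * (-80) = 80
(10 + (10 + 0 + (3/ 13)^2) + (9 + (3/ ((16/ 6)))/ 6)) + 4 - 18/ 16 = 86841/ 2704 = 32.12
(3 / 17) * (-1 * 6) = -18 / 17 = -1.06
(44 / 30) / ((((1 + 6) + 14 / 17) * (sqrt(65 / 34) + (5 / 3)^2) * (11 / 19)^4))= 23787012 / 29786449 - 6296562 * sqrt(2210) / 744661225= 0.40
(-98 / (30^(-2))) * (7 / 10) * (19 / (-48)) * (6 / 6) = 97755 / 4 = 24438.75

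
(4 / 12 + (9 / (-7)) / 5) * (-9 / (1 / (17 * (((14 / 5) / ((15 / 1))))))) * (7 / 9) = -1904 / 1125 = -1.69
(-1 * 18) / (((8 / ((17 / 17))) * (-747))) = 1 / 332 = 0.00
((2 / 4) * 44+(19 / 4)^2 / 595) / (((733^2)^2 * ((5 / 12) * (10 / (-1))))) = -629403 / 34352856872999000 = -0.00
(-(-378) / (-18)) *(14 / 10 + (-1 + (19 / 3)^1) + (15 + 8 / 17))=-39634 / 85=-466.28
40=40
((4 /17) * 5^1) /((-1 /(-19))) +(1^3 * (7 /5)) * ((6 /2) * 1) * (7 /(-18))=10567 /510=20.72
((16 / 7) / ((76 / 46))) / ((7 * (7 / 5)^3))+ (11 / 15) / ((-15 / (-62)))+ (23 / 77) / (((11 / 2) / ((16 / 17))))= 466183444442 / 147795295725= 3.15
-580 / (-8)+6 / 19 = 72.82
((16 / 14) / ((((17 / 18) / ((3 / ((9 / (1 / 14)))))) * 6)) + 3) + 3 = 5002 / 833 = 6.00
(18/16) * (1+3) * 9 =40.50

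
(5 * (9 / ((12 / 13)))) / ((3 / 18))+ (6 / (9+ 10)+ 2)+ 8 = 11507 / 38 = 302.82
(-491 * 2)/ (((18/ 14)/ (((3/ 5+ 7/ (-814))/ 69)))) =-8272859/ 1263735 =-6.55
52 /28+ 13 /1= 104 /7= 14.86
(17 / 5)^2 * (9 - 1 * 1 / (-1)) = 578 / 5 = 115.60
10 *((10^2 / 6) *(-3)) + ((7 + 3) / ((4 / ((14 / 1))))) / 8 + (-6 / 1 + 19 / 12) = -12001 / 24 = -500.04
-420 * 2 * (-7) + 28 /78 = 229334 /39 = 5880.36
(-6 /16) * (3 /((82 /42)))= -189 /328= -0.58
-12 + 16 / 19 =-11.16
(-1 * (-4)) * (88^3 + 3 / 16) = 10903555 / 4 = 2725888.75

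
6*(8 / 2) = 24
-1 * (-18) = 18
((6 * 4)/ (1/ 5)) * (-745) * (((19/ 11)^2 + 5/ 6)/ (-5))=8257580/ 121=68244.46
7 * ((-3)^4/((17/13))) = 7371/17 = 433.59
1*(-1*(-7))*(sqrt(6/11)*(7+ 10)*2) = 238*sqrt(66)/11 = 175.77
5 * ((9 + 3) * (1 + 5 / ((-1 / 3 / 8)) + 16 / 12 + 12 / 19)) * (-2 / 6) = 2340.70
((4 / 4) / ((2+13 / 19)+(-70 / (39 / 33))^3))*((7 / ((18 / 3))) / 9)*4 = -584402 / 234198403731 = -0.00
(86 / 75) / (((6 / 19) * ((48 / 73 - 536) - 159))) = -59641 / 11404575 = -0.01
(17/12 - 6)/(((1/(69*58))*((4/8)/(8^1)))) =-293480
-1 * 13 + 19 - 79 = -73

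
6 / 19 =0.32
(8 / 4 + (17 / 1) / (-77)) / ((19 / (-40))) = -3.75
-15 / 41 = -0.37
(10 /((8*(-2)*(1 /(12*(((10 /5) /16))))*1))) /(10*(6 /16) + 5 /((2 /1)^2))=-3 /16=-0.19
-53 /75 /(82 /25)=-53 /246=-0.22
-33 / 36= -11 / 12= -0.92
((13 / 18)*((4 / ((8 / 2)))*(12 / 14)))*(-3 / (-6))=0.31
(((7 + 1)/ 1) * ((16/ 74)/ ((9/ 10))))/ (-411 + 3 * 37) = -32/ 4995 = -0.01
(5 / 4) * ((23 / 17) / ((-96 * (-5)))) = 23 / 6528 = 0.00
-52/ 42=-26/ 21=-1.24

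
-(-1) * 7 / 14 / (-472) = -1 / 944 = -0.00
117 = 117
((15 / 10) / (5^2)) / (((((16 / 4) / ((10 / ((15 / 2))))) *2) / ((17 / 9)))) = 17 / 900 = 0.02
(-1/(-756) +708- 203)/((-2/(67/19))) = -25579327/28728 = -890.40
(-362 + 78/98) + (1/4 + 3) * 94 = -5459/98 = -55.70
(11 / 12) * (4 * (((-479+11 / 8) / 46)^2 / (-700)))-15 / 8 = -693832451 / 284390400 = -2.44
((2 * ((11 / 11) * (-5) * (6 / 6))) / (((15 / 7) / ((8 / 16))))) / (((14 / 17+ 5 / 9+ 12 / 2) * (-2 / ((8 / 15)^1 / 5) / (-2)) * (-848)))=119 / 2991850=0.00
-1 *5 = -5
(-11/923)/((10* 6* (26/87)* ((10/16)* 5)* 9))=-319/13498875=-0.00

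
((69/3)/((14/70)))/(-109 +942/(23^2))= -60835/56719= -1.07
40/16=5/2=2.50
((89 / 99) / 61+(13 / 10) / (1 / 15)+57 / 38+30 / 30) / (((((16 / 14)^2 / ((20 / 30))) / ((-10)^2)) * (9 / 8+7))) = 32572015 / 235521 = 138.30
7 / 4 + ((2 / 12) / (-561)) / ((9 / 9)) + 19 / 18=6295 / 2244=2.81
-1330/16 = -83.12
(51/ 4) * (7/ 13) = 357/ 52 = 6.87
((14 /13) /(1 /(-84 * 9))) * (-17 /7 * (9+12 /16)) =19278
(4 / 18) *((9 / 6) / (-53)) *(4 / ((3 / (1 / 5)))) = -4 / 2385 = -0.00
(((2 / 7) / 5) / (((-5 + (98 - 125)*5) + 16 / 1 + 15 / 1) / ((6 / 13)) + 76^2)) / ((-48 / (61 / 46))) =-61 / 214059160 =-0.00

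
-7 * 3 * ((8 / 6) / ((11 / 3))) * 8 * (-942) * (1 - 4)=-172642.91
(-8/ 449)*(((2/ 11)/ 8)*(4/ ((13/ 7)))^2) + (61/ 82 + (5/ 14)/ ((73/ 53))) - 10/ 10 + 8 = 139923962257/ 17487611141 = 8.00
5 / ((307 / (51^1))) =255 / 307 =0.83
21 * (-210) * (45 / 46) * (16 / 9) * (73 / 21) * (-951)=583153200 / 23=25354486.96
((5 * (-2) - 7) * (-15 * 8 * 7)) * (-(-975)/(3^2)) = 1547000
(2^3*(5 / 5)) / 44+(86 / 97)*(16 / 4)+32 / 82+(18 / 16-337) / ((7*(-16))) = 278980509 / 39197312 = 7.12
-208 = -208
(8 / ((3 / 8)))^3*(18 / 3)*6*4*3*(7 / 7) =4194304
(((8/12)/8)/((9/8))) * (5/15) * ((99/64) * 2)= 11/144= 0.08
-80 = -80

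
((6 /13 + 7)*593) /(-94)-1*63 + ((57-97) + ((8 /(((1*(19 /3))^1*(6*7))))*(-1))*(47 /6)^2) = -151.92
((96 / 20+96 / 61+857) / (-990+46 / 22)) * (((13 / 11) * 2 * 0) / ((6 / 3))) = 0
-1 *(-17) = 17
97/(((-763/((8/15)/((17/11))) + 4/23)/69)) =-13546632/4474643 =-3.03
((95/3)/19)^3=4.63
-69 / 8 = -8.62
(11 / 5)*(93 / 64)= 1023 / 320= 3.20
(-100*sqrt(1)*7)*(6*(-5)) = 21000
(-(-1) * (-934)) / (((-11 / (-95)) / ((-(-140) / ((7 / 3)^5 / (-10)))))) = 4312278000 / 26411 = 163275.83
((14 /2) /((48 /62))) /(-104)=-0.09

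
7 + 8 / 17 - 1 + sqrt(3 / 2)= sqrt(6) / 2 + 110 / 17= 7.70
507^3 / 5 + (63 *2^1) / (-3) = 130323633 / 5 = 26064726.60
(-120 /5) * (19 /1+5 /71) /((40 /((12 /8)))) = -6093 /355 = -17.16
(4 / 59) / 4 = 1 / 59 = 0.02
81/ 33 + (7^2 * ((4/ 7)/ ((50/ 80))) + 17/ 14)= 37321/ 770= 48.47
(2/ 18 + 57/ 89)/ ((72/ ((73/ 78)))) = 21973/ 2249208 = 0.01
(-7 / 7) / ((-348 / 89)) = 89 / 348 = 0.26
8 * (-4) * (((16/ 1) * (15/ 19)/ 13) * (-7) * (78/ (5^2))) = 64512/ 95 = 679.07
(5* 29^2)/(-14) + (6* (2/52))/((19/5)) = -1038425/3458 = -300.30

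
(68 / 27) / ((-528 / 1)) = -17 / 3564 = -0.00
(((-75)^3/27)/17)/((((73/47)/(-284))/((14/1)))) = 2919875000/1241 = 2352840.45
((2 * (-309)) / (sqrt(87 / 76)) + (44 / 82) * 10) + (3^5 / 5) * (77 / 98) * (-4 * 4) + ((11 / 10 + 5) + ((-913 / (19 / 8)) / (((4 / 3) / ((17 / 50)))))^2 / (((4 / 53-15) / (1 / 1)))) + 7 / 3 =-54485788243447 / 43903466250-412 * sqrt(1653) / 29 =-1818.65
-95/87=-1.09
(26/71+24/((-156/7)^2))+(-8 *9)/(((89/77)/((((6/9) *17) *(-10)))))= 45237926107/6407466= 7060.19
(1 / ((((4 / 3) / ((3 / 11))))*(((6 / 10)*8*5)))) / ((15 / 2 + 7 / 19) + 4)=57 / 79376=0.00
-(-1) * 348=348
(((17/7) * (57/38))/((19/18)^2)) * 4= 33048/2527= 13.08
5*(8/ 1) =40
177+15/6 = 359/2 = 179.50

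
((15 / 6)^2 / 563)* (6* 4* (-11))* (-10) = 16500 / 563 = 29.31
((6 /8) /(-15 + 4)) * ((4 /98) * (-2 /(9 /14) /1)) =2 /231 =0.01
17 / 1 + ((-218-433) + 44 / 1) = -590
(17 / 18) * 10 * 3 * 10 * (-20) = -17000 / 3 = -5666.67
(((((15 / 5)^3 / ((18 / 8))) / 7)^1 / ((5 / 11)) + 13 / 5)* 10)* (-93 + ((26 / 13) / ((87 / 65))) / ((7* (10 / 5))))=-25231112 / 4263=-5918.63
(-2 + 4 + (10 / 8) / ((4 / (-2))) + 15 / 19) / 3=329 / 456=0.72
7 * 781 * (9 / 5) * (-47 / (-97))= 2312541 / 485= 4768.13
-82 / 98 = -0.84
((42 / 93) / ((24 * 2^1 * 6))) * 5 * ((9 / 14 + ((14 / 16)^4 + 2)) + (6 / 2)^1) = 297665 / 6094848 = 0.05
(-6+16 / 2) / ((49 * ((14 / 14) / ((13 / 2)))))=0.27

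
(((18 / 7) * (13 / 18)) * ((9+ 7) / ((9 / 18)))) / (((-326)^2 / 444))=46176 / 185983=0.25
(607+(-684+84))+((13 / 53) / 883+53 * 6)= 15209688 / 46799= 325.00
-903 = -903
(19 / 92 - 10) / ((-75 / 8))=1802 / 1725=1.04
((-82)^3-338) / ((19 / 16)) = -8827296 / 19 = -464594.53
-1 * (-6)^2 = -36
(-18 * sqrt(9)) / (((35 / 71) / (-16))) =61344 / 35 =1752.69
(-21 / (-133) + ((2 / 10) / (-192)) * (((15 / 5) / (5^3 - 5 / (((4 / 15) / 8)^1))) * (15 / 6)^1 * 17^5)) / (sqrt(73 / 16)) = 26986883 * sqrt(73) / 1109600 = 207.80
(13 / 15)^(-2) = 1.33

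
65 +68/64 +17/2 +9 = 1337/16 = 83.56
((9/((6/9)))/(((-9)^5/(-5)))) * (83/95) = 83/83106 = 0.00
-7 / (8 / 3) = -21 / 8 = -2.62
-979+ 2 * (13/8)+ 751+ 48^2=8317/4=2079.25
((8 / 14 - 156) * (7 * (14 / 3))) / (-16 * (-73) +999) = -2.34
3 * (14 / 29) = 42 / 29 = 1.45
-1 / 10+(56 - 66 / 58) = 15881 / 290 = 54.76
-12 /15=-4 /5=-0.80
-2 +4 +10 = 12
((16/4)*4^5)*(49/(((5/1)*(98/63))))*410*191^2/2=192983906304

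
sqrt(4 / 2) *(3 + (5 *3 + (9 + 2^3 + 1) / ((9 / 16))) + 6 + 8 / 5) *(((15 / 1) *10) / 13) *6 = 51840 *sqrt(2) / 13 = 5639.45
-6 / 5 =-1.20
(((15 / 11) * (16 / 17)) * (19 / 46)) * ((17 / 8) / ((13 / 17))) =4845 / 3289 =1.47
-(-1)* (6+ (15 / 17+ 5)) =202 / 17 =11.88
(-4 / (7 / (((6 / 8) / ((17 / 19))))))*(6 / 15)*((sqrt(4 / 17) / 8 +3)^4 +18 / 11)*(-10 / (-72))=-1280847665 / 581070336 - 46531*sqrt(17) / 1100512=-2.38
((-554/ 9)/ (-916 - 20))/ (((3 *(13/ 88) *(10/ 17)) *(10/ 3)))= 51799/ 684450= 0.08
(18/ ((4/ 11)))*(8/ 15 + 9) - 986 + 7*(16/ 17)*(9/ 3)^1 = -84037/ 170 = -494.34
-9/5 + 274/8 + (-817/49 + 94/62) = 525351/30380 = 17.29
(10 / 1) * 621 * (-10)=-62100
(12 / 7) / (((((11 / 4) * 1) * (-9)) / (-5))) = 80 / 231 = 0.35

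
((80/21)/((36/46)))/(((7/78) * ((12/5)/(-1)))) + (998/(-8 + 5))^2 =146382688/1323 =110644.51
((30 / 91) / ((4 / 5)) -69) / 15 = -4161 / 910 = -4.57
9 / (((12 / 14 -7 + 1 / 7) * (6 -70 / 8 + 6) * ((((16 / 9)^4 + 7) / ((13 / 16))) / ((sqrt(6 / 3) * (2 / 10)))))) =-19683 * sqrt(2) / 4458520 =-0.01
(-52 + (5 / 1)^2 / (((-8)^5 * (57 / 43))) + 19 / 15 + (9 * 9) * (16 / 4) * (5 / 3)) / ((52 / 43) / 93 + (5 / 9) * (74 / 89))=1626227584867143 / 1578563338240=1030.19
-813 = -813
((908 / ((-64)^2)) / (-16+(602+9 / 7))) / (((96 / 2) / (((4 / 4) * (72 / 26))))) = 4767 / 218902528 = 0.00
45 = 45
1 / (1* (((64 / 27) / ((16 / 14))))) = 27 / 56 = 0.48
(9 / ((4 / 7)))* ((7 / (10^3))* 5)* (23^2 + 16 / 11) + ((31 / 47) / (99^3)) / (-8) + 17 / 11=293.96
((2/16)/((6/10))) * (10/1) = 25/12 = 2.08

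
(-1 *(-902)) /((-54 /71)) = -32021 /27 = -1185.96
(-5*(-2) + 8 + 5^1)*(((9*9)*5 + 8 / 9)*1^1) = 84019 / 9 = 9335.44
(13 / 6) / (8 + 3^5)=13 / 1506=0.01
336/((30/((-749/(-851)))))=41944/4255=9.86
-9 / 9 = -1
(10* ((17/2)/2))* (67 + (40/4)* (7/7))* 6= 19635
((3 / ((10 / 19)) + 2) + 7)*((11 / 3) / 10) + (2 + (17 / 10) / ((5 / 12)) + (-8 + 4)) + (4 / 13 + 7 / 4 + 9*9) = 58843 / 650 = 90.53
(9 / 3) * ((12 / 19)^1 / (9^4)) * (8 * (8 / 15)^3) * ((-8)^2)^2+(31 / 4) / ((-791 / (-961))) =1604976046571 / 147907903500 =10.85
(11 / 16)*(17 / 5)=187 / 80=2.34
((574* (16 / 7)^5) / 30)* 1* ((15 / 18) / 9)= 110.53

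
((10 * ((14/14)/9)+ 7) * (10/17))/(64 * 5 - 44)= 365/21114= 0.02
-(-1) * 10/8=5/4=1.25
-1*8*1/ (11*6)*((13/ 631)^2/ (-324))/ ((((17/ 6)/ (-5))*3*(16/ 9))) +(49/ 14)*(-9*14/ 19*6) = -42554345586407/ 305567863128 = -139.26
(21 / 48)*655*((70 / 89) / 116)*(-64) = -320950 / 2581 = -124.35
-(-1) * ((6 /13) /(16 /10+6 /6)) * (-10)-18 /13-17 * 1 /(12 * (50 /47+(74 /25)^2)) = -1933884151 /585325416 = -3.30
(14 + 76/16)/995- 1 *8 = -6353/796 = -7.98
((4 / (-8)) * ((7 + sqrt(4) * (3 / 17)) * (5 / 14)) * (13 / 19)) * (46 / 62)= -186875 / 280364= -0.67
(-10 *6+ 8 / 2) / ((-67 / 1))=56 / 67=0.84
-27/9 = -3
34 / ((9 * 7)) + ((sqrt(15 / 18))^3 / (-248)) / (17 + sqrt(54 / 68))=-1445 * sqrt(30) / 43742736 + 5 * sqrt(85) / 4860304 + 34 / 63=0.54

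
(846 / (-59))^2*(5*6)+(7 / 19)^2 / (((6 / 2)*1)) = 6168.24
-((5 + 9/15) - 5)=-3/5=-0.60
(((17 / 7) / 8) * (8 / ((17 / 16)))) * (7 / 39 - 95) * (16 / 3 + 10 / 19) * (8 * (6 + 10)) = -2529550336 / 15561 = -162557.06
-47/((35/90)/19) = -16074/7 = -2296.29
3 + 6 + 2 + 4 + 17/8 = 137/8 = 17.12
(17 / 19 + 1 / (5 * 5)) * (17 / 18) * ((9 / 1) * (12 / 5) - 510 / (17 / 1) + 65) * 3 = 356014 / 2375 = 149.90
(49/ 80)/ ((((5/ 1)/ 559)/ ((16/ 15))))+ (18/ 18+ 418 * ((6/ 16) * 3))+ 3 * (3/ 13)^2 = 138018691/ 253500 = 544.45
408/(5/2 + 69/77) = 62832/523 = 120.14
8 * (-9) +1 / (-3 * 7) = -72.05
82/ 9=9.11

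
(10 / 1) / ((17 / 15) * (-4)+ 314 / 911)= -2.39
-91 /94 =-0.97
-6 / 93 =-2 / 31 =-0.06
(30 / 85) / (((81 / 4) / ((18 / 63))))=0.00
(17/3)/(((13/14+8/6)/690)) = 32844/19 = 1728.63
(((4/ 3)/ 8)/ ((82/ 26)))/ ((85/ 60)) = 26/ 697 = 0.04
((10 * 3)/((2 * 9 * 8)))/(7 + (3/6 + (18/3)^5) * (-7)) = -5/1306284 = -0.00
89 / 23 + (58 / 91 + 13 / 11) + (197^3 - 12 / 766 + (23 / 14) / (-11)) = 134830975109899 / 17635618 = 7645378.52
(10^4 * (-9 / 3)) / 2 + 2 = -14998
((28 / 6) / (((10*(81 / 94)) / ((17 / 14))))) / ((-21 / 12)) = -3196 / 8505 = -0.38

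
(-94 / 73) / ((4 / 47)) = -2209 / 146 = -15.13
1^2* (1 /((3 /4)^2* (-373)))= -16 /3357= -0.00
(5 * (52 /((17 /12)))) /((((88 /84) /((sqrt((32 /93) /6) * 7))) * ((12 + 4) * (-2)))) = -9555 * sqrt(31) /5797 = -9.18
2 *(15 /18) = 5 /3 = 1.67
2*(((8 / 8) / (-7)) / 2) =-1 / 7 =-0.14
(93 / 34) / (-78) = -31 / 884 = -0.04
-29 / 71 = -0.41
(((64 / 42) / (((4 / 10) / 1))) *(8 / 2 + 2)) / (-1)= -160 / 7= -22.86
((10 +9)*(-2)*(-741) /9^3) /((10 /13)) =61009 /1215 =50.21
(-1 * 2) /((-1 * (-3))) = -2 /3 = -0.67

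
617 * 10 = 6170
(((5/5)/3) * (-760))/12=-190/9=-21.11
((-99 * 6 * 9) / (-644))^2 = 7144929 / 103684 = 68.91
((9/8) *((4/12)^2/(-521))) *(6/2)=-3/4168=-0.00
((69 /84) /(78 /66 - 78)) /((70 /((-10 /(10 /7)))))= 253 /236600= 0.00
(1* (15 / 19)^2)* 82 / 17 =3.01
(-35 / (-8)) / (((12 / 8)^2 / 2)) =35 / 9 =3.89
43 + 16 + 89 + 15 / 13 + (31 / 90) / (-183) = 31934927 / 214110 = 149.15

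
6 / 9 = 2 / 3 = 0.67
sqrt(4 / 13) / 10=sqrt(13) / 65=0.06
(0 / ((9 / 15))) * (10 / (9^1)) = 0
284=284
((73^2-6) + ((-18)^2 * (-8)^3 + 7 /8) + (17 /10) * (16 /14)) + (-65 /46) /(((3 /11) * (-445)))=-276083440931 /1719480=-160562.17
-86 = -86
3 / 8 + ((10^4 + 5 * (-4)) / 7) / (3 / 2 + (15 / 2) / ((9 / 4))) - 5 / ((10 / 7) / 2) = 468281 / 1624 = 288.35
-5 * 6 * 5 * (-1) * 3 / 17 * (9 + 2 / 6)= 4200 / 17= 247.06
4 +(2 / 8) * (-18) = -1 / 2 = -0.50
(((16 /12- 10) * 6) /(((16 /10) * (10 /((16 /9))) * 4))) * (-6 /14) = 13 /21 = 0.62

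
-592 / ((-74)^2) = -4 / 37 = -0.11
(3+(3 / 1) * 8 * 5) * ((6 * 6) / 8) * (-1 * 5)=-5535 / 2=-2767.50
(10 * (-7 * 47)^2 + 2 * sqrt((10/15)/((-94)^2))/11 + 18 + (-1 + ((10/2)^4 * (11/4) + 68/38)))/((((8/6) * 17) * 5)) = sqrt(6)/175780 + 247185639/25840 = 9566.01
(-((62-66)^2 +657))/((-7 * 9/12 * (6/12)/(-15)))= -26920/7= -3845.71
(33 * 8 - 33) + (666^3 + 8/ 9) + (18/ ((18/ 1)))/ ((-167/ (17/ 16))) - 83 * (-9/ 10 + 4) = 35519890454843/ 120240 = 295408270.58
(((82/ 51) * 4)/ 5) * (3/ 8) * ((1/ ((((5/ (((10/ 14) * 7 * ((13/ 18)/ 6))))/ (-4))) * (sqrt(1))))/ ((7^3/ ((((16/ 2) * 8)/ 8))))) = -4264/ 787185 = -0.01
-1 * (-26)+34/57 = 1516/57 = 26.60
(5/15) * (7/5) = 7/15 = 0.47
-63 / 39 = -21 / 13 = -1.62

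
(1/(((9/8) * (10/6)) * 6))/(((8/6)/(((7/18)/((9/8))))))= 28/1215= 0.02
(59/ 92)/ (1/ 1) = 59/ 92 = 0.64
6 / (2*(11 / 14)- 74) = -14 / 169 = -0.08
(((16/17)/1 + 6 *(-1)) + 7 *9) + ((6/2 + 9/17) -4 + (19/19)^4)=994/17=58.47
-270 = -270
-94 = -94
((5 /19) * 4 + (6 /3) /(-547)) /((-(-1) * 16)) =5451 /83144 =0.07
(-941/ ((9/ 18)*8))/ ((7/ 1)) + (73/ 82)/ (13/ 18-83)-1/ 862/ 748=-9213342832305/ 274060104472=-33.62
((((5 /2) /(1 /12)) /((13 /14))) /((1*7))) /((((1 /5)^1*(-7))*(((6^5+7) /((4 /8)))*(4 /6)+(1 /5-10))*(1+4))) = -0.00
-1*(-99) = 99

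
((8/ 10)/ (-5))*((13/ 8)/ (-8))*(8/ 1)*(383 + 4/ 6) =14963/ 150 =99.75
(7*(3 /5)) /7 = 3 /5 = 0.60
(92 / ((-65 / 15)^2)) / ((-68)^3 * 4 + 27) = -828 / 212551469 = -0.00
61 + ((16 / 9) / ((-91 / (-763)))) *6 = 5867 / 39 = 150.44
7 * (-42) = -294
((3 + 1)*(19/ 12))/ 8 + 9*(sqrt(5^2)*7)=7579/ 24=315.79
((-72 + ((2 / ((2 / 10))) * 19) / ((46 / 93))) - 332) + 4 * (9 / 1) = 371 / 23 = 16.13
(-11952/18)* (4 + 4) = -5312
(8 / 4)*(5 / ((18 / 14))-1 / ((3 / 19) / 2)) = -158 / 9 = -17.56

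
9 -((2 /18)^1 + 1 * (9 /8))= 559 /72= 7.76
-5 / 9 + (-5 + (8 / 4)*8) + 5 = 139 / 9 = 15.44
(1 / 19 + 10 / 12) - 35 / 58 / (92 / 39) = 0.63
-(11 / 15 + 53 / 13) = -938 / 195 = -4.81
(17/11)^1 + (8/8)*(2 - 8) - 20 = -269/11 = -24.45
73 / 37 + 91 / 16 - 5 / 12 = 12865 / 1776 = 7.24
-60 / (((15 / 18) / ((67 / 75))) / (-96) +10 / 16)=-154368 / 1583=-97.52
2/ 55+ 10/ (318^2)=0.04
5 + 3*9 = 32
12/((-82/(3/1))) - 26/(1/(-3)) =3180/41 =77.56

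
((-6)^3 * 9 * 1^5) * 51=-99144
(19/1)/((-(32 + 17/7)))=-133/241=-0.55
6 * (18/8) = 27/2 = 13.50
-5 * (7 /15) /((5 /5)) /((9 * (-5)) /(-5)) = -7 /27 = -0.26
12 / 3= 4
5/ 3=1.67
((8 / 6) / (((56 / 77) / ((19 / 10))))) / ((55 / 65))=247 / 60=4.12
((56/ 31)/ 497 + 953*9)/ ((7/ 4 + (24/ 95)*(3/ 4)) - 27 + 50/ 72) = -16140677175/ 45853433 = -352.01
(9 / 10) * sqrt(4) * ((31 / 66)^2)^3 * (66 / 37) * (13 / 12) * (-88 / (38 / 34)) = -196138313501 / 66696197040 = -2.94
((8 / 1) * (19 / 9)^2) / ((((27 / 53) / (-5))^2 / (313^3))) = 6219019941710600 / 59049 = 105319648795.25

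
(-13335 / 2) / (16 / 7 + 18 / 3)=-804.70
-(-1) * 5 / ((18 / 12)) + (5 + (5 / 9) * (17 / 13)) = 1060 / 117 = 9.06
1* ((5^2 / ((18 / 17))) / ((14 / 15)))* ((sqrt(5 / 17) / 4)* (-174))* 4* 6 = -10875* sqrt(85) / 7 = -14323.22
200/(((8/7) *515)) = 35/103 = 0.34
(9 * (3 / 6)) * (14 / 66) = 21 / 22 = 0.95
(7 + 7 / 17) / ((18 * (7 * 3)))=1 / 51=0.02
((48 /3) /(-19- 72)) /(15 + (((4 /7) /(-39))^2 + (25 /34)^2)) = -15148224 /1338931981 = -0.01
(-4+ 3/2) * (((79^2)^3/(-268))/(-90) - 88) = -243085332961/9648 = -25195411.79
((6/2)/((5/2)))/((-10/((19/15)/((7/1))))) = -19/875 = -0.02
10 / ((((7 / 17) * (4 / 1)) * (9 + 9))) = 85 / 252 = 0.34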